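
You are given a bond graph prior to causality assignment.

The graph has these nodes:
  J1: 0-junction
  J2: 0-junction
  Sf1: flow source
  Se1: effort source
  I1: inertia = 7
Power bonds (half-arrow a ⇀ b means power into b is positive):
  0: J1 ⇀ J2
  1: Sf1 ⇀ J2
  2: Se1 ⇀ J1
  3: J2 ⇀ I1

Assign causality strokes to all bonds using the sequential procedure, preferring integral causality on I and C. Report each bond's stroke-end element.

#1 stroke→Sf1  (Sf1: flow source, stroke at near end)
#2 stroke→J1  (Se1: effort source, stroke at far end)
#0 stroke→J2  (J1: bond 2 brought effort, rest push out)
#3 stroke→I1  (J2 effort already set via bond 0)

β0 |J2
β1 |Sf1
β2 |J1
β3 |I1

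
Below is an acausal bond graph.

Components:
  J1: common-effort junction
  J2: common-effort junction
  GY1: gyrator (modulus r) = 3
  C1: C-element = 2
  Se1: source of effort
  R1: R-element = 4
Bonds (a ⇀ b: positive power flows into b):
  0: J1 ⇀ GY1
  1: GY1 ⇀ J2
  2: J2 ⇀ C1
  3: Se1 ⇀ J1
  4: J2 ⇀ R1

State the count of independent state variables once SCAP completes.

1  (C1 all integral)

b3 stroke at J1  (Se1 fixes effort; stroke away)
b0 stroke at GY1  (J1: bond 3 brought effort, rest push out)
b1 stroke at GY1  (through GY1, causality inverts; strokes same side of GY1)
b2 stroke at J2  (C1 outputs effort q/C1)
b4 stroke at R1  (J2: bond 2 brought effort, rest push out)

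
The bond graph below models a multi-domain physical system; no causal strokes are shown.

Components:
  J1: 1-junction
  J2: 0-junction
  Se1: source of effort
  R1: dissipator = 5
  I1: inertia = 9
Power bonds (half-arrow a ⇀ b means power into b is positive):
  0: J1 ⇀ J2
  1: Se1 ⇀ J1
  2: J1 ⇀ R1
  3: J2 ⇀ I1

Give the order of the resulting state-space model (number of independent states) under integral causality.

1  (I1 all integral)

b1 |J1  (Se1: effort source, stroke at far end)
b3 |I1  (I1: I, integral causality)
b0 |J2  (only one effort-in slot at J2)
b2 |J1  (J1: bond 0 brought flow, rest push out)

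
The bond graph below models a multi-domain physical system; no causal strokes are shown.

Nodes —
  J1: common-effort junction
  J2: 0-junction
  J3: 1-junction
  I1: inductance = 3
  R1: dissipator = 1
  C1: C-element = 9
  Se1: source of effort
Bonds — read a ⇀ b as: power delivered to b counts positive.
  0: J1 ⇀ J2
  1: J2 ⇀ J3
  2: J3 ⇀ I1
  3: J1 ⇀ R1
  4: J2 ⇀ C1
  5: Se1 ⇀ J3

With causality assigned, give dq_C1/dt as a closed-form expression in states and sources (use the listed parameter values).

β5 stroke→J3  (Se1 fixes effort; stroke away)
β2 stroke→I1  (I1 outputs flow p/I1)
β1 stroke→J3  (1-jn J3 has f-setter on 2)
β4 stroke→J2  (C1: C, integral causality)
β0 stroke→J1  (common-e at J2 fixed by 4)
β3 stroke→R1  (common-e at J1 fixed by 0)

dq_C1/dt = -p_I1/3 - q_C1/9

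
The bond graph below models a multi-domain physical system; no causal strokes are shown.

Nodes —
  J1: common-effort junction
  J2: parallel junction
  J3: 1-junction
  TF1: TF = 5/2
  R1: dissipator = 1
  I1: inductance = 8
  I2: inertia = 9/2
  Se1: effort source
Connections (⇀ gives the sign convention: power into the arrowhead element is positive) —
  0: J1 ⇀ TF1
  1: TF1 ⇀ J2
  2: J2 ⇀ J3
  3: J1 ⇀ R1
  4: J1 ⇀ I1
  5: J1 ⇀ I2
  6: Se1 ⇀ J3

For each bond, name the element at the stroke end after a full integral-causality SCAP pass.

b0 stroke→J1
b1 stroke→TF1
b2 stroke→J2
b3 stroke→R1
b4 stroke→I1
b5 stroke→I2
b6 stroke→J3

β6 →J3  (Se1 (Se) sets effort on bond)
β2 →J2  (closing 1-jn rule on J3)
β1 →TF1  (0-jn J2 has e-setter on 2)
β0 →J1  (through TF1, causality passes straight; one stroke at TF1)
β3 →R1  (J1: bond 0 brought effort, rest push out)
β4 →I1  (common-e at J1 fixed by 0)
β5 →I2  (J1: bond 0 brought effort, rest push out)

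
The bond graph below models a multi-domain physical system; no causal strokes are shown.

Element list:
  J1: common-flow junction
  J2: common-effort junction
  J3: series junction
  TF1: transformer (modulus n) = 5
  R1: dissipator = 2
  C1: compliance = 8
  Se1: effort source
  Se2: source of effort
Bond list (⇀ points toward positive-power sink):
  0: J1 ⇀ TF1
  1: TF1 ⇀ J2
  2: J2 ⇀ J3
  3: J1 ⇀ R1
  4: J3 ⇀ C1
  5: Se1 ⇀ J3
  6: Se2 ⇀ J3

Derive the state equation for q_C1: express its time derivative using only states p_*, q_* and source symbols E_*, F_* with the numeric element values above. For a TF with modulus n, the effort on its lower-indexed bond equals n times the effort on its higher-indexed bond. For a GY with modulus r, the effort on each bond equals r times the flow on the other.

dq_C1/dt = 25*E_Se1/2 + 25*E_Se2/2 - 25*q_C1/16

#5 |J3  (source Se1 imposes e)
#6 |J3  (Se2: effort source, stroke at far end)
#4 |J3  (C1 outputs effort q/C1)
#2 |J2  (J3: last free bond brings flow in)
#1 |TF1  (J2 effort already set via bond 2)
#0 |J1  (TF1 one-in-one-out from 1)
#3 |R1  (only one flow-in slot at J1)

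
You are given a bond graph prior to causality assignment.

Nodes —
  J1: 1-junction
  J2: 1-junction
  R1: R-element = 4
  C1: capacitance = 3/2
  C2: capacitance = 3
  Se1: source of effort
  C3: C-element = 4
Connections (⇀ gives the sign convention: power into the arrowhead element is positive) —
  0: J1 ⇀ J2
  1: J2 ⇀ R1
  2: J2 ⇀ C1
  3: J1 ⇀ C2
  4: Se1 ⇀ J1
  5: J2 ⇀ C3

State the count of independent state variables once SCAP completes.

bond 4 |J1  (source Se1 imposes e)
bond 2 |J2  (prefer integral on C1)
bond 3 |J1  (prefer integral on C2)
bond 0 |J2  (J1 needs exactly one f-in)
bond 5 |J2  (prefer integral on C3)
bond 1 |R1  (only one flow-in slot at J2)

3  (C1, C2, C3 all integral)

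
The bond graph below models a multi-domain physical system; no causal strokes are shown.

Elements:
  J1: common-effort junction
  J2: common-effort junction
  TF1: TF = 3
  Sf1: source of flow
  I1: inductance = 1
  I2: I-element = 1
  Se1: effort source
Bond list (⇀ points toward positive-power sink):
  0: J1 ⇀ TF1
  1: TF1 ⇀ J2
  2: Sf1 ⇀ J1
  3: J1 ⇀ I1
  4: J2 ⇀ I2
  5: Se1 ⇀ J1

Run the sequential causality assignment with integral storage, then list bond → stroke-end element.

#2 stroke→Sf1  (Sf1: flow source, stroke at near end)
#5 stroke→J1  (Se1 (Se) sets effort on bond)
#0 stroke→TF1  (J1: bond 5 brought effort, rest push out)
#3 stroke→I1  (0-jn J1 has e-setter on 5)
#1 stroke→J2  (through TF1, causality passes straight; one stroke at TF1)
#4 stroke→I2  (J2 effort already set via bond 1)

#0 |TF1
#1 |J2
#2 |Sf1
#3 |I1
#4 |I2
#5 |J1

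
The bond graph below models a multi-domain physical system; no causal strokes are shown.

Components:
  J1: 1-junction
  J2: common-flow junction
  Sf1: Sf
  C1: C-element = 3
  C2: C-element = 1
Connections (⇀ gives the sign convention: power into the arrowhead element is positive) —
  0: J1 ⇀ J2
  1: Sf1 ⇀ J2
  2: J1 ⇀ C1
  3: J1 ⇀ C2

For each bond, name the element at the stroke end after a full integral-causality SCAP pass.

#1 →Sf1  (source Sf1 imposes f)
#0 →J2  (common-f at J2 fixed by 1)
#2 →J1  (J1: bond 0 brought flow, rest push out)
#3 →J1  (J1 flow already set via bond 0)

b0 stroke at J2
b1 stroke at Sf1
b2 stroke at J1
b3 stroke at J1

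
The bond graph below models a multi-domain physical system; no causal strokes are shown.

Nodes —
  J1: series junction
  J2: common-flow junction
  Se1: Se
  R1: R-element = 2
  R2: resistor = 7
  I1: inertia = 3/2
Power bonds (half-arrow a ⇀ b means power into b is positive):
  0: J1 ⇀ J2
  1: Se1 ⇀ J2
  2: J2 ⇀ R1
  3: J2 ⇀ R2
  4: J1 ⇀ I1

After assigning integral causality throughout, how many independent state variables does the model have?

1  (I1 all integral)

b1 |J2  (Se1: effort source, stroke at far end)
b4 |I1  (I1: I, integral causality)
b0 |J1  (J1 flow already set via bond 4)
b2 |J2  (1-jn J2 has f-setter on 0)
b3 |J2  (J2: bond 0 brought flow, rest push out)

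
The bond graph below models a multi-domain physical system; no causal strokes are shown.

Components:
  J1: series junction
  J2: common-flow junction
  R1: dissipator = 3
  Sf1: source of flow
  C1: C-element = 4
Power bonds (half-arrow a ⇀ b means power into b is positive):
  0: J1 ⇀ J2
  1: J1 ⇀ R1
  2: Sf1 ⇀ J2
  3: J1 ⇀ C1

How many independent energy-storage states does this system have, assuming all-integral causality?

β2 |Sf1  (source Sf1 imposes f)
β0 |J2  (1-jn J2 has f-setter on 2)
β1 |J1  (J1: bond 0 brought flow, rest push out)
β3 |J1  (common-f at J1 fixed by 0)

1  (C1 all integral)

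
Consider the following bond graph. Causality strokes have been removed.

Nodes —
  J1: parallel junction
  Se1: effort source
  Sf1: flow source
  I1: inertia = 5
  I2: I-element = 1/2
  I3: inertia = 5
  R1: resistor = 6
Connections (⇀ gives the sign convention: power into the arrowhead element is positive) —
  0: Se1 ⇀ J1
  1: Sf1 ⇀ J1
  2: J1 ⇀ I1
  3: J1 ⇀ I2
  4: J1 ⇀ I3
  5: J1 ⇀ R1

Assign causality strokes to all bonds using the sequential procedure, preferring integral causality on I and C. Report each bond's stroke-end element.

b0 stroke at J1  (Se1 (Se) sets effort on bond)
b1 stroke at Sf1  (Sf1 (Sf) sets flow on bond)
b2 stroke at I1  (common-e at J1 fixed by 0)
b3 stroke at I2  (J1: bond 0 brought effort, rest push out)
b4 stroke at I3  (J1 effort already set via bond 0)
b5 stroke at R1  (0-jn J1 has e-setter on 0)

β0 →J1
β1 →Sf1
β2 →I1
β3 →I2
β4 →I3
β5 →R1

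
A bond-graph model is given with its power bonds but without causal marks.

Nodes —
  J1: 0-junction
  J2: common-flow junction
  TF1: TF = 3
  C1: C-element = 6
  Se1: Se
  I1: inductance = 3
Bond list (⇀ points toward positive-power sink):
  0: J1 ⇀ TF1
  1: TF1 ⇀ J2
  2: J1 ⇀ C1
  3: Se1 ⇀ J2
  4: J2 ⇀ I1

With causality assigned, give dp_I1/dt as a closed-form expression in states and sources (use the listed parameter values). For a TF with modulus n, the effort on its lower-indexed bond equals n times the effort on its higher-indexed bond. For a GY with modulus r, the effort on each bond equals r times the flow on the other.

dp_I1/dt = E_Se1 + q_C1/18

β3 |J2  (source Se1 imposes e)
β2 |J1  (C1 integral (e out))
β0 |TF1  (common-e at J1 fixed by 2)
β1 |J2  (TF TF1: opposite of bond 0)
β4 |I1  (J2: last free bond brings flow in)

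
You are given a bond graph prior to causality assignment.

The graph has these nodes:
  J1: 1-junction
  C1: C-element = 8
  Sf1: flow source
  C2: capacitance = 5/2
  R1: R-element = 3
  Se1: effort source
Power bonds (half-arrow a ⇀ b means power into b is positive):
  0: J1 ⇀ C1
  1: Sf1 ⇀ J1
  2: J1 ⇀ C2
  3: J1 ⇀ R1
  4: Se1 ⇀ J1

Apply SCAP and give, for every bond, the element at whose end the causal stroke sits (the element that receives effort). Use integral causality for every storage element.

β1 stroke at Sf1  (source Sf1 imposes f)
β4 stroke at J1  (source Se1 imposes e)
β0 stroke at J1  (1-jn J1 has f-setter on 1)
β2 stroke at J1  (J1 flow already set via bond 1)
β3 stroke at J1  (J1 flow already set via bond 1)

#0 stroke at J1
#1 stroke at Sf1
#2 stroke at J1
#3 stroke at J1
#4 stroke at J1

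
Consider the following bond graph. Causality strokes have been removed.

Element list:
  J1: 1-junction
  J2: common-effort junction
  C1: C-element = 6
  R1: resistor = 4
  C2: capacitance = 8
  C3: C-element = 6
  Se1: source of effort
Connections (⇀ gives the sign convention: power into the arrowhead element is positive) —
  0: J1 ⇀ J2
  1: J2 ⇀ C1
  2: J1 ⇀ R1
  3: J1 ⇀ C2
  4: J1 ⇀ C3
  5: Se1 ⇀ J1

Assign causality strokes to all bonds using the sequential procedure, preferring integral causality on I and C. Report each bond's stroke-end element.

#5 stroke→J1  (source Se1 imposes e)
#1 stroke→J2  (prefer integral on C1)
#0 stroke→J1  (J2: bond 1 brought effort, rest push out)
#3 stroke→J1  (prefer integral on C2)
#4 stroke→J1  (C3 integral (e out))
#2 stroke→R1  (J1: last free bond brings flow in)

β0 stroke at J1
β1 stroke at J2
β2 stroke at R1
β3 stroke at J1
β4 stroke at J1
β5 stroke at J1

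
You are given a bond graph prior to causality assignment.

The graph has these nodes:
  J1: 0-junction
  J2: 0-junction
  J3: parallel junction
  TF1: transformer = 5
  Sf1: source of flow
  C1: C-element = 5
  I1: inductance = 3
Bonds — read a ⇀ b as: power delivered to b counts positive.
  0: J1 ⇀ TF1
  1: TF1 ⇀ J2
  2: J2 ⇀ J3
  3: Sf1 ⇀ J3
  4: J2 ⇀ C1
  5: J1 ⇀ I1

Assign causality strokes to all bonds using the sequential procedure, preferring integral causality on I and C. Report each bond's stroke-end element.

b3 stroke at Sf1  (Sf1 fixes flow; stroke at Sf1)
b2 stroke at J3  (J3 needs exactly one e-in)
b4 stroke at J2  (prefer integral on C1)
b1 stroke at TF1  (common-e at J2 fixed by 4)
b0 stroke at J1  (TF1: transformer flips bond 1)
b5 stroke at I1  (J1: bond 0 brought effort, rest push out)

β0 stroke at J1
β1 stroke at TF1
β2 stroke at J3
β3 stroke at Sf1
β4 stroke at J2
β5 stroke at I1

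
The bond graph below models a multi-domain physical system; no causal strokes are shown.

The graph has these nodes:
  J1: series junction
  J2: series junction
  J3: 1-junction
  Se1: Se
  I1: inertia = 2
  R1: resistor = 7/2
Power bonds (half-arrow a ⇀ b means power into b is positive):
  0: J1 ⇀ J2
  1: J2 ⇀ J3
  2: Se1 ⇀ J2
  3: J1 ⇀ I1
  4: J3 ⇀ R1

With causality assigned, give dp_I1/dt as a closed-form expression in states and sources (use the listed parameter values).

#2 stroke→J2  (source Se1 imposes e)
#3 stroke→I1  (I1 outputs flow p/I1)
#0 stroke→J1  (J1 flow already set via bond 3)
#1 stroke→J2  (common-f at J2 fixed by 0)
#4 stroke→J3  (1-jn J3 has f-setter on 1)

dp_I1/dt = E_Se1 - 7*p_I1/4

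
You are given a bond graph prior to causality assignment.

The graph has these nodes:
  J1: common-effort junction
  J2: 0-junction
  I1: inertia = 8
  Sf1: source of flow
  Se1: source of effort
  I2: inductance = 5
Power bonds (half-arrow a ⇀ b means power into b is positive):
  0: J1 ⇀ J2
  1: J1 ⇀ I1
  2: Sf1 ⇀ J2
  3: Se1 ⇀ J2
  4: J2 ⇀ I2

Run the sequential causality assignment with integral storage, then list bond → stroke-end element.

#2 →Sf1  (Sf1 (Sf) sets flow on bond)
#3 →J2  (Se1 fixes effort; stroke away)
#0 →J1  (common-e at J2 fixed by 3)
#4 →I2  (J2: bond 3 brought effort, rest push out)
#1 →I1  (0-jn J1 has e-setter on 0)

b0 →J1
b1 →I1
b2 →Sf1
b3 →J2
b4 →I2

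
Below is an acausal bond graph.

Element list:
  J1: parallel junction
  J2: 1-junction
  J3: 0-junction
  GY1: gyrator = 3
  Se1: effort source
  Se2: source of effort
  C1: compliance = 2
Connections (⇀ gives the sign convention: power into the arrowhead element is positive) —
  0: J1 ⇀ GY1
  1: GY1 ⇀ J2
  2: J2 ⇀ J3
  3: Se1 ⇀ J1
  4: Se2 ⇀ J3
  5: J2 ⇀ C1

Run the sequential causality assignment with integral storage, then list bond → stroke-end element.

b3 |J1  (Se1 (Se) sets effort on bond)
b4 |J3  (source Se2 imposes e)
b0 |GY1  (common-e at J1 fixed by 3)
b2 |J2  (J3: bond 4 brought effort, rest push out)
b1 |GY1  (GY1 both-in/both-out from 0)
b5 |J2  (J2: bond 1 brought flow, rest push out)

b0 |GY1
b1 |GY1
b2 |J2
b3 |J1
b4 |J3
b5 |J2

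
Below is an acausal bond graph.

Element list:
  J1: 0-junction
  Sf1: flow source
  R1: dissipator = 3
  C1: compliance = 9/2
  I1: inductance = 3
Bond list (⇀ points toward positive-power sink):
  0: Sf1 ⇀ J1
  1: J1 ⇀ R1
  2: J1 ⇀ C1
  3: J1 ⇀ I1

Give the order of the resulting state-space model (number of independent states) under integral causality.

2  (C1, I1 all integral)

β0 |Sf1  (Sf1 fixes flow; stroke at Sf1)
β2 |J1  (C1: C, integral causality)
β1 |R1  (J1: bond 2 brought effort, rest push out)
β3 |I1  (J1: bond 2 brought effort, rest push out)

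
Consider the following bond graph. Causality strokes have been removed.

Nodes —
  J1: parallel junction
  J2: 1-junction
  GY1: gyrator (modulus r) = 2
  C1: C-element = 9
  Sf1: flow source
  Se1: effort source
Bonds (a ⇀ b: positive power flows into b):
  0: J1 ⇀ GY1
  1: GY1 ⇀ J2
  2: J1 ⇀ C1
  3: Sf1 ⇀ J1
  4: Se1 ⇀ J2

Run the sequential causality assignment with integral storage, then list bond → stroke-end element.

b3 |Sf1  (Sf1 fixes flow; stroke at Sf1)
b4 |J2  (Se1: effort source, stroke at far end)
b1 |GY1  (closing 1-jn rule on J2)
b0 |GY1  (GY GY1: same side as bond 1)
b2 |J1  (J1 needs exactly one e-in)

b0 stroke→GY1
b1 stroke→GY1
b2 stroke→J1
b3 stroke→Sf1
b4 stroke→J2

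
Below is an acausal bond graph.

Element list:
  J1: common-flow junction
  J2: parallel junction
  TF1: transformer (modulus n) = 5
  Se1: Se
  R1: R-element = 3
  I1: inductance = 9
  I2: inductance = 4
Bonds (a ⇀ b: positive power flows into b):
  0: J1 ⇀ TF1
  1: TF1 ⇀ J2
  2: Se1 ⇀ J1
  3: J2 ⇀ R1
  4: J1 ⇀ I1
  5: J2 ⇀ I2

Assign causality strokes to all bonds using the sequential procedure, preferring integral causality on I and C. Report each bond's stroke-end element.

#2 |J1  (source Se1 imposes e)
#4 |I1  (prefer integral on I1)
#0 |J1  (common-f at J1 fixed by 4)
#1 |TF1  (through TF1, causality passes straight; one stroke at TF1)
#5 |I2  (I2 outputs flow p/I2)
#3 |J2  (J2: last free bond brings effort in)

b0 →J1
b1 →TF1
b2 →J1
b3 →J2
b4 →I1
b5 →I2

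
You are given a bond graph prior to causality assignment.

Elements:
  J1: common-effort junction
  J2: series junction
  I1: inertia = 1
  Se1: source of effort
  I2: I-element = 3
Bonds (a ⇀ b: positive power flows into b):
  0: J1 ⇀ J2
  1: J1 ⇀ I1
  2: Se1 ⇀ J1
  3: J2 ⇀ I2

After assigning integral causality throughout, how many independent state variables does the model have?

#2 stroke→J1  (Se1 (Se) sets effort on bond)
#0 stroke→J2  (common-e at J1 fixed by 2)
#1 stroke→I1  (0-jn J1 has e-setter on 2)
#3 stroke→I2  (J2 needs exactly one f-in)

2  (I1, I2 all integral)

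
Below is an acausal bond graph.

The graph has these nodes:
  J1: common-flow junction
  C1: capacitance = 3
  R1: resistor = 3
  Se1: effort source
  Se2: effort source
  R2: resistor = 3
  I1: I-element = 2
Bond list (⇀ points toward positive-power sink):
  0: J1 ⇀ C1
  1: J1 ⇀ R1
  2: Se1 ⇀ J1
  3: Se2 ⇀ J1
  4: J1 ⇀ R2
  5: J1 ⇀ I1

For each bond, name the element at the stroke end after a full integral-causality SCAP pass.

b2 →J1  (Se1 fixes effort; stroke away)
b3 →J1  (Se2 fixes effort; stroke away)
b0 →J1  (C1 outputs effort q/C1)
b5 →I1  (prefer integral on I1)
b1 →J1  (J1 flow already set via bond 5)
b4 →J1  (common-f at J1 fixed by 5)

bond 0 →J1
bond 1 →J1
bond 2 →J1
bond 3 →J1
bond 4 →J1
bond 5 →I1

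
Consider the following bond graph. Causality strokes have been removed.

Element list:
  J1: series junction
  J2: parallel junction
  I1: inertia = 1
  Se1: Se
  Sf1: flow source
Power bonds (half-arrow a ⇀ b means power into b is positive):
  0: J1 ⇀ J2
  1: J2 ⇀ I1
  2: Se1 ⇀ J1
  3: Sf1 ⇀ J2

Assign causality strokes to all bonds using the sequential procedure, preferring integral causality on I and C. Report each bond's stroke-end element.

bond 2 stroke at J1  (Se1 fixes effort; stroke away)
bond 3 stroke at Sf1  (Sf1 fixes flow; stroke at Sf1)
bond 0 stroke at J2  (only one flow-in slot at J1)
bond 1 stroke at I1  (J2 effort already set via bond 0)

β0 |J2
β1 |I1
β2 |J1
β3 |Sf1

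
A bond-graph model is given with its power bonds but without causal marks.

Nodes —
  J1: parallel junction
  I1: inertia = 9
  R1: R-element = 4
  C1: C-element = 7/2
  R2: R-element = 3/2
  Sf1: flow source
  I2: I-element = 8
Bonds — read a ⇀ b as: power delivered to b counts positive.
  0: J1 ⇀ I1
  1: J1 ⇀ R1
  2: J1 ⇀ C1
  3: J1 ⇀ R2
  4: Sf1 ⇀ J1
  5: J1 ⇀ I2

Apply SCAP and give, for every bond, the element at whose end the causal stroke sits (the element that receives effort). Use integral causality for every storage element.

#0 stroke→I1
#1 stroke→R1
#2 stroke→J1
#3 stroke→R2
#4 stroke→Sf1
#5 stroke→I2

β4 stroke at Sf1  (source Sf1 imposes f)
β0 stroke at I1  (prefer integral on I1)
β2 stroke at J1  (prefer integral on C1)
β1 stroke at R1  (J1: bond 2 brought effort, rest push out)
β3 stroke at R2  (0-jn J1 has e-setter on 2)
β5 stroke at I2  (J1 effort already set via bond 2)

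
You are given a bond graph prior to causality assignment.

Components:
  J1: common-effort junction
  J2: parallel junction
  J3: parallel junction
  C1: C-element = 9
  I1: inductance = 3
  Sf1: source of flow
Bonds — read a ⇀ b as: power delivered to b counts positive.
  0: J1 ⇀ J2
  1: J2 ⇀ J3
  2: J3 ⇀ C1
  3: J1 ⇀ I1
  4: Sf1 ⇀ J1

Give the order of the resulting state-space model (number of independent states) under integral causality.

2  (C1, I1 all integral)

β4 stroke→Sf1  (Sf1 (Sf) sets flow on bond)
β2 stroke→J3  (C1 outputs effort q/C1)
β1 stroke→J2  (J3: bond 2 brought effort, rest push out)
β0 stroke→J1  (J2 effort already set via bond 1)
β3 stroke→I1  (J1: bond 0 brought effort, rest push out)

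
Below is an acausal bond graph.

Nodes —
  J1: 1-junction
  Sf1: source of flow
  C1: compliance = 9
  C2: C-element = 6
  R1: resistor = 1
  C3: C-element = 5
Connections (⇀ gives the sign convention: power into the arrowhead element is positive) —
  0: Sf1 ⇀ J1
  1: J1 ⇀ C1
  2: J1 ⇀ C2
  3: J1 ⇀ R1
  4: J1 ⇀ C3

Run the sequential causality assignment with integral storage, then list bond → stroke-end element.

#0 stroke→Sf1
#1 stroke→J1
#2 stroke→J1
#3 stroke→J1
#4 stroke→J1

β0 stroke→Sf1  (Sf1: flow source, stroke at near end)
β1 stroke→J1  (common-f at J1 fixed by 0)
β2 stroke→J1  (J1: bond 0 brought flow, rest push out)
β3 stroke→J1  (common-f at J1 fixed by 0)
β4 stroke→J1  (J1 flow already set via bond 0)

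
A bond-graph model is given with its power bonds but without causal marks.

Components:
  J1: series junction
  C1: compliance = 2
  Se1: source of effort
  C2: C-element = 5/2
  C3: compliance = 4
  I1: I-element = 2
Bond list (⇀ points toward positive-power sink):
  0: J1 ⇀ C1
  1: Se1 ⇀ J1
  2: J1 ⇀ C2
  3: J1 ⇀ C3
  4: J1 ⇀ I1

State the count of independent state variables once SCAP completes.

bond 1 stroke→J1  (source Se1 imposes e)
bond 0 stroke→J1  (C1: C, integral causality)
bond 2 stroke→J1  (C2: C, integral causality)
bond 3 stroke→J1  (C3 integral (e out))
bond 4 stroke→I1  (J1 needs exactly one f-in)

4  (C1, C2, C3, I1 all integral)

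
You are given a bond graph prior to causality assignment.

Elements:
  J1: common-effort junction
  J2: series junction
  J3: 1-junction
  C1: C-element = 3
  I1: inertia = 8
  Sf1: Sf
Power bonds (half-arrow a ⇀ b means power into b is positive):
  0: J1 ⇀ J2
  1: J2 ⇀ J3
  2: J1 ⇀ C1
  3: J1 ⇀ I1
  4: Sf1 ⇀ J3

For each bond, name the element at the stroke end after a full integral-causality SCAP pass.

#0 stroke→J2
#1 stroke→J3
#2 stroke→J1
#3 stroke→I1
#4 stroke→Sf1

b4 →Sf1  (Sf1 (Sf) sets flow on bond)
b1 →J3  (common-f at J3 fixed by 4)
b0 →J2  (J2 flow already set via bond 1)
b2 →J1  (C1 outputs effort q/C1)
b3 →I1  (0-jn J1 has e-setter on 2)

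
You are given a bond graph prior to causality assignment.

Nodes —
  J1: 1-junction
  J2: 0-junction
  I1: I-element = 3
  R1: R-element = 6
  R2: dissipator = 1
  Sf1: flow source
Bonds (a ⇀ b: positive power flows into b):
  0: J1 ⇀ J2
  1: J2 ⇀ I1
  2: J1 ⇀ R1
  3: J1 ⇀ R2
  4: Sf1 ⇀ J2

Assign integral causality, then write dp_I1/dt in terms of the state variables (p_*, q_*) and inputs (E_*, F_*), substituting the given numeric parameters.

dp_I1/dt = 7*F_Sf1 - 7*p_I1/3

bond 4 |Sf1  (source Sf1 imposes f)
bond 1 |I1  (prefer integral on I1)
bond 0 |J2  (J2: last free bond brings effort in)
bond 2 |J1  (J1 flow already set via bond 0)
bond 3 |J1  (J1 flow already set via bond 0)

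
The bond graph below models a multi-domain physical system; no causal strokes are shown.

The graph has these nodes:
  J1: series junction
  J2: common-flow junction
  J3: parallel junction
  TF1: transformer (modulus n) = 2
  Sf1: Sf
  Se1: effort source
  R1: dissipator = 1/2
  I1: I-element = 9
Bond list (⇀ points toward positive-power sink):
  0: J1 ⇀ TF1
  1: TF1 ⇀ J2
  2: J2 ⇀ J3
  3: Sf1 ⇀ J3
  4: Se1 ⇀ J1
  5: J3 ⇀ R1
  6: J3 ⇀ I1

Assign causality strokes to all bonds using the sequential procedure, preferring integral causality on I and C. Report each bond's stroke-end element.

b3 →Sf1  (Sf1 fixes flow; stroke at Sf1)
b4 →J1  (Se1 fixes effort; stroke away)
b0 →TF1  (J1 needs exactly one f-in)
b1 →J2  (TF TF1: opposite of bond 0)
b2 →J3  (J2: last free bond brings flow in)
b5 →R1  (common-e at J3 fixed by 2)
b6 →I1  (0-jn J3 has e-setter on 2)

#0 stroke→TF1
#1 stroke→J2
#2 stroke→J3
#3 stroke→Sf1
#4 stroke→J1
#5 stroke→R1
#6 stroke→I1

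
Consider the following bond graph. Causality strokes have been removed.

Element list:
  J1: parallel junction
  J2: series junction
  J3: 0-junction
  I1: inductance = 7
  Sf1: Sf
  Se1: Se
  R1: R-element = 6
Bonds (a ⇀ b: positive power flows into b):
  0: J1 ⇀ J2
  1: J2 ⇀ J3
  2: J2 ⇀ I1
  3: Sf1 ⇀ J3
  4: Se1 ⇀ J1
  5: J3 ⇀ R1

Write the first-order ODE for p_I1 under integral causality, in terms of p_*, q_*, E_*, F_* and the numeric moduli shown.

b3 stroke→Sf1  (source Sf1 imposes f)
b4 stroke→J1  (Se1: effort source, stroke at far end)
b0 stroke→J2  (J1 effort already set via bond 4)
b2 stroke→I1  (I1 integral (f out))
b1 stroke→J2  (J2 flow already set via bond 2)
b5 stroke→J3  (J3: last free bond brings effort in)

dp_I1/dt = E_Se1 - 6*F_Sf1 - 6*p_I1/7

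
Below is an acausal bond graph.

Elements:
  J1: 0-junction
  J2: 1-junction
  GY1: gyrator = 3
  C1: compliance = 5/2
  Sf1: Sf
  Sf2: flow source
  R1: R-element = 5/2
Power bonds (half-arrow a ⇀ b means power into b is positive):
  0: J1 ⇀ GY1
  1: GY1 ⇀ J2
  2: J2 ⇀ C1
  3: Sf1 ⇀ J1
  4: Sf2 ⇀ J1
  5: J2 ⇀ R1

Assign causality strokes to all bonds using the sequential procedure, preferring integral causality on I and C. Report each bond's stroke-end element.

β3 stroke→Sf1  (Sf1: flow source, stroke at near end)
β4 stroke→Sf2  (source Sf2 imposes f)
β0 stroke→J1  (only one effort-in slot at J1)
β1 stroke→J2  (through GY1, causality inverts; strokes same side of GY1)
β2 stroke→J2  (C1: C, integral causality)
β5 stroke→R1  (closing 1-jn rule on J2)

#0 stroke at J1
#1 stroke at J2
#2 stroke at J2
#3 stroke at Sf1
#4 stroke at Sf2
#5 stroke at R1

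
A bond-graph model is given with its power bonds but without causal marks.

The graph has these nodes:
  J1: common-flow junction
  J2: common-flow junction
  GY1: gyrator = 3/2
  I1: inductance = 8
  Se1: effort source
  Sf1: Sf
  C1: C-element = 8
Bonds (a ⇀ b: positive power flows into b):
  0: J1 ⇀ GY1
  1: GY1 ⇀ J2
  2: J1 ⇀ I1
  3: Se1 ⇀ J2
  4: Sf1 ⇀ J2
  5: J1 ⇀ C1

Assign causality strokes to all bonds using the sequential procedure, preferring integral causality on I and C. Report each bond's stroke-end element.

#0 |J1
#1 |J2
#2 |I1
#3 |J2
#4 |Sf1
#5 |J1

β3 stroke→J2  (Se1 fixes effort; stroke away)
β4 stroke→Sf1  (Sf1 (Sf) sets flow on bond)
β1 stroke→J2  (J2: bond 4 brought flow, rest push out)
β0 stroke→J1  (GY GY1: same side as bond 1)
β2 stroke→I1  (prefer integral on I1)
β5 stroke→J1  (J1 flow already set via bond 2)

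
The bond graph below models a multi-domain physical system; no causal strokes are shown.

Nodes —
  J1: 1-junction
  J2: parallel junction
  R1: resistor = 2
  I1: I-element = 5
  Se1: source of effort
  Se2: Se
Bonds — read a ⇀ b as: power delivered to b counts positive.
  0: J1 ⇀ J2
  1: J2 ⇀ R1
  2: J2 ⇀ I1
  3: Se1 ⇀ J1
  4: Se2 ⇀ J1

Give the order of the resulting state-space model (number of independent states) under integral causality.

β3 stroke at J1  (source Se1 imposes e)
β4 stroke at J1  (Se2 (Se) sets effort on bond)
β0 stroke at J2  (only one flow-in slot at J1)
β1 stroke at R1  (common-e at J2 fixed by 0)
β2 stroke at I1  (J2: bond 0 brought effort, rest push out)

1  (I1 all integral)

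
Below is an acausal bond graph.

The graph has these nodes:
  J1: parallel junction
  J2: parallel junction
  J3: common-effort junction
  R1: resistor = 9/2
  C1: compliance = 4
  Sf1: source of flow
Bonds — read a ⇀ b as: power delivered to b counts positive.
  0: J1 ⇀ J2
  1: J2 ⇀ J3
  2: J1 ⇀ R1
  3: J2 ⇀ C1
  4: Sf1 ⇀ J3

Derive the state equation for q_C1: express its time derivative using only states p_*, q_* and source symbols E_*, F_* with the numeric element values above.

bond 4 stroke at Sf1  (source Sf1 imposes f)
bond 1 stroke at J3  (only one effort-in slot at J3)
bond 3 stroke at J2  (prefer integral on C1)
bond 0 stroke at J1  (J2: bond 3 brought effort, rest push out)
bond 2 stroke at R1  (0-jn J1 has e-setter on 0)

dq_C1/dt = F_Sf1 - q_C1/18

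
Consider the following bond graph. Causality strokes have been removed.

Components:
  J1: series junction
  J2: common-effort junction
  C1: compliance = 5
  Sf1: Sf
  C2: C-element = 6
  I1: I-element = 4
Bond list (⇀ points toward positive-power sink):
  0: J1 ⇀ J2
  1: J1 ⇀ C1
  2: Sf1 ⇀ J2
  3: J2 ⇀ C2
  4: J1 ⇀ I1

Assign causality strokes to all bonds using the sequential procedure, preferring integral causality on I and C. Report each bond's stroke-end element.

b0 |J1
b1 |J1
b2 |Sf1
b3 |J2
b4 |I1

b2 |Sf1  (Sf1 fixes flow; stroke at Sf1)
b1 |J1  (C1: C, integral causality)
b3 |J2  (prefer integral on C2)
b0 |J1  (0-jn J2 has e-setter on 3)
b4 |I1  (only one flow-in slot at J1)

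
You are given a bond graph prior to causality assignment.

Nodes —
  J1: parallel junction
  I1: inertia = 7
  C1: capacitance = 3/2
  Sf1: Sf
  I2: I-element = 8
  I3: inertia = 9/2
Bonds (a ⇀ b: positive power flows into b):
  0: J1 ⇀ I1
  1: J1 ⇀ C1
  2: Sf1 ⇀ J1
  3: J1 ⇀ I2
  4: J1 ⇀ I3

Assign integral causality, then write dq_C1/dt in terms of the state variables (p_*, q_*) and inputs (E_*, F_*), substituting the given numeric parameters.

β2 stroke→Sf1  (Sf1 fixes flow; stroke at Sf1)
β0 stroke→I1  (prefer integral on I1)
β1 stroke→J1  (C1 integral (e out))
β3 stroke→I2  (common-e at J1 fixed by 1)
β4 stroke→I3  (common-e at J1 fixed by 1)

dq_C1/dt = F_Sf1 - p_I1/7 - p_I2/8 - 2*p_I3/9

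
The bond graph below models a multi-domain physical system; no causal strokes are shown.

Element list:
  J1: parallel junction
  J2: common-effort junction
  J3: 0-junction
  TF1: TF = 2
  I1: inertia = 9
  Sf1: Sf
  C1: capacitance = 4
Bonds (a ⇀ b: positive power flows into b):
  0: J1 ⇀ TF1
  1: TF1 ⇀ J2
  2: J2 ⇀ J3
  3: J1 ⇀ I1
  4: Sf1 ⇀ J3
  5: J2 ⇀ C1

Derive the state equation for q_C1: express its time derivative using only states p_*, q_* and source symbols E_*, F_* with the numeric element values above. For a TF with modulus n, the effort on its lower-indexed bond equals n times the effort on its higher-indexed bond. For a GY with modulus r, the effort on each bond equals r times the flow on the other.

bond 4 stroke→Sf1  (Sf1 fixes flow; stroke at Sf1)
bond 2 stroke→J3  (only one effort-in slot at J3)
bond 3 stroke→I1  (I1 integral (f out))
bond 0 stroke→J1  (J1: last free bond brings effort in)
bond 1 stroke→TF1  (through TF1, causality passes straight; one stroke at TF1)
bond 5 stroke→J2  (J2: last free bond brings effort in)

dq_C1/dt = F_Sf1 - 2*p_I1/9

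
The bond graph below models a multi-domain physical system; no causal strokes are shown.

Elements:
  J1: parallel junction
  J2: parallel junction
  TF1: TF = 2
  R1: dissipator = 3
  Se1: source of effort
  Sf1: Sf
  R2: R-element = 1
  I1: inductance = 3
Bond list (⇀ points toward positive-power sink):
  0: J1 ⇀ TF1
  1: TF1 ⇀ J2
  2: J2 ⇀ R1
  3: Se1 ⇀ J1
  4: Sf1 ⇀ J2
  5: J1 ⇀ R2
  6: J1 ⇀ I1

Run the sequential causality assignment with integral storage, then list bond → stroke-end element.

#0 |TF1
#1 |J2
#2 |R1
#3 |J1
#4 |Sf1
#5 |R2
#6 |I1

b3 stroke→J1  (Se1 fixes effort; stroke away)
b4 stroke→Sf1  (Sf1 fixes flow; stroke at Sf1)
b0 stroke→TF1  (J1 effort already set via bond 3)
b5 stroke→R2  (J1 effort already set via bond 3)
b6 stroke→I1  (0-jn J1 has e-setter on 3)
b1 stroke→J2  (TF1: transformer flips bond 0)
b2 stroke→R1  (0-jn J2 has e-setter on 1)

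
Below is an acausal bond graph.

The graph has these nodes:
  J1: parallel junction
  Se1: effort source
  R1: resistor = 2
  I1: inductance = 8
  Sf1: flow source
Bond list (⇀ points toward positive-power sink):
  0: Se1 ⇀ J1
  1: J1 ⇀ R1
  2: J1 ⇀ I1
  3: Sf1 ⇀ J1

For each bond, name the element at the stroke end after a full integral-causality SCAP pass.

β0 stroke→J1  (Se1: effort source, stroke at far end)
β3 stroke→Sf1  (source Sf1 imposes f)
β1 stroke→R1  (0-jn J1 has e-setter on 0)
β2 stroke→I1  (common-e at J1 fixed by 0)

β0 stroke→J1
β1 stroke→R1
β2 stroke→I1
β3 stroke→Sf1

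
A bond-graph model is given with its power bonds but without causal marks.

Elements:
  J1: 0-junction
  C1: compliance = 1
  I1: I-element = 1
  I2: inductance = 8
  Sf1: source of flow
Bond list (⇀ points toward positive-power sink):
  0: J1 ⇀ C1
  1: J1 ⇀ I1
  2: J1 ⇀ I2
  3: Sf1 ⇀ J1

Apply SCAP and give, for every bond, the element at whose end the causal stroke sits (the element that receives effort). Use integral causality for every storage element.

#3 stroke→Sf1  (Sf1: flow source, stroke at near end)
#0 stroke→J1  (prefer integral on C1)
#1 stroke→I1  (0-jn J1 has e-setter on 0)
#2 stroke→I2  (J1 effort already set via bond 0)

b0 stroke→J1
b1 stroke→I1
b2 stroke→I2
b3 stroke→Sf1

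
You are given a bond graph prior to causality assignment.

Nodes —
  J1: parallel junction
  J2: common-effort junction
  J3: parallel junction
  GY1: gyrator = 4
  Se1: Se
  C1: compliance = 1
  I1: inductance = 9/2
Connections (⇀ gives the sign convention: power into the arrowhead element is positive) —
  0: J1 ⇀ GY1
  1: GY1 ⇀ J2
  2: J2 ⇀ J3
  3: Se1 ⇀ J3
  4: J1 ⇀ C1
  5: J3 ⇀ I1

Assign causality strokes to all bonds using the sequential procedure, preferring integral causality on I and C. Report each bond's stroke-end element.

b3 stroke at J3  (Se1: effort source, stroke at far end)
b2 stroke at J2  (0-jn J3 has e-setter on 3)
b5 stroke at I1  (0-jn J3 has e-setter on 3)
b1 stroke at GY1  (J2: bond 2 brought effort, rest push out)
b0 stroke at GY1  (GY1 both-in/both-out from 1)
b4 stroke at J1  (J1: last free bond brings effort in)

bond 0 |GY1
bond 1 |GY1
bond 2 |J2
bond 3 |J3
bond 4 |J1
bond 5 |I1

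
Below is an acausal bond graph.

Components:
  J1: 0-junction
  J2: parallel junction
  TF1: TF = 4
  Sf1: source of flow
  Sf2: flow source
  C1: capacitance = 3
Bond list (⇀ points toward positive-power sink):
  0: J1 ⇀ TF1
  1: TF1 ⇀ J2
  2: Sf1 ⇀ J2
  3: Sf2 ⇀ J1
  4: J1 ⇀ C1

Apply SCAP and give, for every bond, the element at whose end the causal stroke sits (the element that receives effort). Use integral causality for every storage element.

b2 stroke→Sf1  (Sf1 (Sf) sets flow on bond)
b3 stroke→Sf2  (Sf2 (Sf) sets flow on bond)
b1 stroke→J2  (J2 needs exactly one e-in)
b0 stroke→TF1  (through TF1, causality passes straight; one stroke at TF1)
b4 stroke→J1  (only one effort-in slot at J1)

β0 stroke at TF1
β1 stroke at J2
β2 stroke at Sf1
β3 stroke at Sf2
β4 stroke at J1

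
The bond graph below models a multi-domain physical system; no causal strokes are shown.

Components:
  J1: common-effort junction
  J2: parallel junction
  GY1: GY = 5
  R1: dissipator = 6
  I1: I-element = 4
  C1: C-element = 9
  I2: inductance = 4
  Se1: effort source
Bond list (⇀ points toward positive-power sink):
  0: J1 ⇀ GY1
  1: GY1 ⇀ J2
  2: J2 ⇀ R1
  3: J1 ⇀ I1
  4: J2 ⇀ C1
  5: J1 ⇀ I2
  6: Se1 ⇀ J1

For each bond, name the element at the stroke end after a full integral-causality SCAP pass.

β0 stroke at GY1
β1 stroke at GY1
β2 stroke at R1
β3 stroke at I1
β4 stroke at J2
β5 stroke at I2
β6 stroke at J1

#6 |J1  (Se1 fixes effort; stroke away)
#0 |GY1  (J1: bond 6 brought effort, rest push out)
#3 |I1  (J1: bond 6 brought effort, rest push out)
#5 |I2  (J1 effort already set via bond 6)
#1 |GY1  (GY1: gyrator matches bond 0)
#4 |J2  (C1: C, integral causality)
#2 |R1  (common-e at J2 fixed by 4)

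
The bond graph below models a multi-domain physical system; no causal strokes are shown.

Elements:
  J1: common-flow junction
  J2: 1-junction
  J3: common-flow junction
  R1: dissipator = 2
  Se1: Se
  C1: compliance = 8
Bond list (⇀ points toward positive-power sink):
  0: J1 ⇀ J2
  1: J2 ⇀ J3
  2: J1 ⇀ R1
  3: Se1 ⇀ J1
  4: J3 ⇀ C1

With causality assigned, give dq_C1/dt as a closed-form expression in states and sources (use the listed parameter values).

dq_C1/dt = E_Se1/2 - q_C1/16

bond 3 →J1  (Se1: effort source, stroke at far end)
bond 4 →J3  (C1 integral (e out))
bond 1 →J2  (J3 needs exactly one f-in)
bond 0 →J1  (only one flow-in slot at J2)
bond 2 →R1  (J1 needs exactly one f-in)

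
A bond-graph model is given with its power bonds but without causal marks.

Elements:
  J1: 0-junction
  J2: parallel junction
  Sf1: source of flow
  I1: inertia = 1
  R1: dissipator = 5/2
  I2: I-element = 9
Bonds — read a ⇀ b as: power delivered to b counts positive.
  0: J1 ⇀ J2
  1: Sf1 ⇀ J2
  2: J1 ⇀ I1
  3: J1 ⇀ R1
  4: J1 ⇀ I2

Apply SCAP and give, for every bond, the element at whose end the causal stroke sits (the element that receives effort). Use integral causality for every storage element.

bond 1 stroke→Sf1  (Sf1 fixes flow; stroke at Sf1)
bond 0 stroke→J2  (J2 needs exactly one e-in)
bond 2 stroke→I1  (I1 outputs flow p/I1)
bond 4 stroke→I2  (I2: I, integral causality)
bond 3 stroke→J1  (J1: last free bond brings effort in)

b0 |J2
b1 |Sf1
b2 |I1
b3 |J1
b4 |I2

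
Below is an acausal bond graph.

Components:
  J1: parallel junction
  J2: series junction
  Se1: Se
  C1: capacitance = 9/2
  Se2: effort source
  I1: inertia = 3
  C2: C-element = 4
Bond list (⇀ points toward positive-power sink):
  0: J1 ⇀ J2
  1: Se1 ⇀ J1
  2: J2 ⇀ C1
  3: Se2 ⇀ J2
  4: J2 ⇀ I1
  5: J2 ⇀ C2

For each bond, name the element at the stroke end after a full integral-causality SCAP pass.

#1 |J1  (Se1 fixes effort; stroke away)
#3 |J2  (Se2: effort source, stroke at far end)
#0 |J2  (0-jn J1 has e-setter on 1)
#2 |J2  (C1 integral (e out))
#4 |I1  (I1 outputs flow p/I1)
#5 |J2  (J2: bond 4 brought flow, rest push out)

bond 0 →J2
bond 1 →J1
bond 2 →J2
bond 3 →J2
bond 4 →I1
bond 5 →J2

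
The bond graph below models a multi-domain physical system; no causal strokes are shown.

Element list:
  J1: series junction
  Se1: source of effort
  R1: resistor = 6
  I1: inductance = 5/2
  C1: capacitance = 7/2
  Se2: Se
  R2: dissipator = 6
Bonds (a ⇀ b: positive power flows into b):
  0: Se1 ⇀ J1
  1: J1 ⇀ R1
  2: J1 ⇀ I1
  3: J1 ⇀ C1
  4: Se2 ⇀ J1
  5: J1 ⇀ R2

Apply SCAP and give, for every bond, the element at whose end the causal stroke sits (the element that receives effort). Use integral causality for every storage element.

b0 →J1
b1 →J1
b2 →I1
b3 →J1
b4 →J1
b5 →J1

#0 →J1  (source Se1 imposes e)
#4 →J1  (Se2 fixes effort; stroke away)
#2 →I1  (I1 outputs flow p/I1)
#1 →J1  (J1 flow already set via bond 2)
#3 →J1  (1-jn J1 has f-setter on 2)
#5 →J1  (J1 flow already set via bond 2)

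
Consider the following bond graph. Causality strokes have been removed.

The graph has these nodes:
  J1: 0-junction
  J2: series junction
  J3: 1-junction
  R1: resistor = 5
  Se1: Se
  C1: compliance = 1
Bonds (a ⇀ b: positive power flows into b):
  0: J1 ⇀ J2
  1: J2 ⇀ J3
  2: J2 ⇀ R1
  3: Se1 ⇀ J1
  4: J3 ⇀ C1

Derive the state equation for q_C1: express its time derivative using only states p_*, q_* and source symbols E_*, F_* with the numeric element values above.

dq_C1/dt = E_Se1/5 - q_C1/5

β3 |J1  (Se1 (Se) sets effort on bond)
β0 |J2  (J1: bond 3 brought effort, rest push out)
β4 |J3  (prefer integral on C1)
β1 |J2  (J3: last free bond brings flow in)
β2 |R1  (J2 needs exactly one f-in)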